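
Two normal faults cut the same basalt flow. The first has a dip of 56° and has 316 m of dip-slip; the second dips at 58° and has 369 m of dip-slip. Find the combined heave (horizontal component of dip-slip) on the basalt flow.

372 m

heave_A = 316 × cos(56°) = 176.7 m
heave_B = 369 × cos(58°) = 195.5 m
total = 176.7 + 195.5 = 372 m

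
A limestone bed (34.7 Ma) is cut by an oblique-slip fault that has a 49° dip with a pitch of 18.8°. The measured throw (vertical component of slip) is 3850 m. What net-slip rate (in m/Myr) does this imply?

dip-slip = throw / sin(dip) = 3850 / sin(49°) = 5101 m
net slip = dip-slip / sin(rake) = 5101 / sin(18.8°) = 15830 m
rate = 15830 m / 34.7 Ma = 0.000456 m/yr = 456 m/Myr

456 m/Myr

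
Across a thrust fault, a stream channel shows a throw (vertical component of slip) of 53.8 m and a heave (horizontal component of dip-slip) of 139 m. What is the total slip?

149 m

net slip = √(throw² + heave²) = √(53.8² + 139²) = 149 m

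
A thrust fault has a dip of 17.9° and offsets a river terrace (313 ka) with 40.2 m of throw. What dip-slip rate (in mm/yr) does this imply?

0.418 mm/yr

dip-slip = throw / sin(dip) = 40.2 m / sin(17.9°) = 130.8 m
rate = 130.8 m / 313 ka = 0.000418 m/yr = 0.418 mm/yr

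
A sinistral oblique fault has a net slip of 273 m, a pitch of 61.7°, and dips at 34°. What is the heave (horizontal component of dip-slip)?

dip-slip = net slip × sin(rake) = 273 m × sin(61.7°) = 240.4 m
heave = dip-slip × cos(dip) = 240.4 × cos(34°) = 199 m

199 m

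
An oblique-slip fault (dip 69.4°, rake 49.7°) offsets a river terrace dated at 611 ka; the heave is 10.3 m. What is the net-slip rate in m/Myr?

62.8 m/Myr

dip-slip = heave / cos(dip) = 10.3 / cos(69.4°) = 29.27 m
net slip = dip-slip / sin(rake) = 29.27 / sin(49.7°) = 38.38 m
rate = 38.38 m / 611 ka = 0.0000628 m/yr = 62.8 m/Myr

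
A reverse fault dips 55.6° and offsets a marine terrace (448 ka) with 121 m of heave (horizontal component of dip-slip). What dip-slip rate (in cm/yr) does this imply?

dip-slip = heave / cos(dip) = 121 m / cos(55.6°) = 214.2 m
rate = 214.2 m / 448 ka = 0.000478 m/yr = 0.0478 cm/yr

0.0478 cm/yr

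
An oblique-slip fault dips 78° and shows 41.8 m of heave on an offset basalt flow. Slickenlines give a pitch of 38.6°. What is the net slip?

322 m

dip-slip = heave / cos(dip) = 41.8 / cos(78°) = 201 m
net slip = dip-slip / sin(rake) = 201 / sin(38.6°) = 322 m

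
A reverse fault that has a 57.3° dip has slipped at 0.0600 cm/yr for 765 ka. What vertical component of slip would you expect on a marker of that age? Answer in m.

386 m

dip-slip = rate × time = 0.0600 cm/yr × 765 ka = 459 m
throw = dip-slip × sin(dip) = 459 × sin(57.3°) = 386 m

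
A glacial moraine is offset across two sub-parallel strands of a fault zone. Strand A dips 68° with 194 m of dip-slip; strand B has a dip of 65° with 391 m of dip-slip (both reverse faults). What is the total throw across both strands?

534 m

throw_A = 194 × sin(68°) = 179.9 m
throw_B = 391 × sin(65°) = 354.4 m
total = 179.9 + 354.4 = 534 m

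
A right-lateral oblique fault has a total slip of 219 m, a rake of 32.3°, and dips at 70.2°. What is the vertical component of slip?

110 m

dip-slip = net slip × sin(rake) = 219 m × sin(32.3°) = 117 m
throw = dip-slip × sin(dip) = 117 × sin(70.2°) = 110 m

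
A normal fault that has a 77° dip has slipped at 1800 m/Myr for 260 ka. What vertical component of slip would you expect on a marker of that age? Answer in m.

dip-slip = rate × time = 1800 m/Myr × 260 ka = 468 m
throw = dip-slip × sin(dip) = 468 × sin(77°) = 456 m

456 m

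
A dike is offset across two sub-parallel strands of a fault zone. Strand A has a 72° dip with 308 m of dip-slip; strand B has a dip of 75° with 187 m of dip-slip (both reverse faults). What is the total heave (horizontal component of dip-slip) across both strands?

144 m

heave_A = 308 × cos(72°) = 95.18 m
heave_B = 187 × cos(75°) = 48.40 m
total = 95.18 + 48.40 = 144 m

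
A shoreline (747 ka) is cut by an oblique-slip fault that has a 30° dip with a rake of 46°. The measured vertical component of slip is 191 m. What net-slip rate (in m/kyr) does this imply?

0.711 m/kyr

dip-slip = throw / sin(dip) = 191 / sin(30°) = 382 m
net slip = dip-slip / sin(rake) = 382 / sin(46°) = 531 m
rate = 531 m / 747 ka = 0.000711 m/yr = 0.711 m/kyr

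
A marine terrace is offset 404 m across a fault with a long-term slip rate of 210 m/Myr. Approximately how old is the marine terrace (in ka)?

age = offset / rate = 404 m / (210 m/Myr) = 1.92e+06 yr = 1920 ka

1920 ka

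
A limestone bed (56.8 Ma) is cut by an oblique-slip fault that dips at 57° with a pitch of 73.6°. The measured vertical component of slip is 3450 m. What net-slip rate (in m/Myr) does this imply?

75.5 m/Myr

dip-slip = throw / sin(dip) = 3450 / sin(57°) = 4114 m
net slip = dip-slip / sin(rake) = 4114 / sin(73.6°) = 4288 m
rate = 4288 m / 56.8 Ma = 0.0000755 m/yr = 75.5 m/Myr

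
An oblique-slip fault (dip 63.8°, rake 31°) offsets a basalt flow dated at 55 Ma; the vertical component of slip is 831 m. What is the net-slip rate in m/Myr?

32.7 m/Myr

dip-slip = throw / sin(dip) = 831 / sin(63.8°) = 926.2 m
net slip = dip-slip / sin(rake) = 926.2 / sin(31°) = 1798 m
rate = 1798 m / 55 Ma = 0.0000327 m/yr = 32.7 m/Myr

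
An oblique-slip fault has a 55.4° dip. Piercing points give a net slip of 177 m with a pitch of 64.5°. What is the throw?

dip-slip = net slip × sin(rake) = 177 m × sin(64.5°) = 159.8 m
throw = dip-slip × sin(dip) = 159.8 × sin(55.4°) = 132 m

132 m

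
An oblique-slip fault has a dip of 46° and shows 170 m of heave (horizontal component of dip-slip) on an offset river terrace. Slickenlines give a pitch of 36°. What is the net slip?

dip-slip = heave / cos(dip) = 170 / cos(46°) = 244.7 m
net slip = dip-slip / sin(rake) = 244.7 / sin(36°) = 416 m

416 m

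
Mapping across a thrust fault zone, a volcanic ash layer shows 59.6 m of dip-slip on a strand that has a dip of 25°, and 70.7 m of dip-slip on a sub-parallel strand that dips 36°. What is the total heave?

111 m

heave_A = 59.6 × cos(25°) = 54.02 m
heave_B = 70.7 × cos(36°) = 57.20 m
total = 54.02 + 57.20 = 111 m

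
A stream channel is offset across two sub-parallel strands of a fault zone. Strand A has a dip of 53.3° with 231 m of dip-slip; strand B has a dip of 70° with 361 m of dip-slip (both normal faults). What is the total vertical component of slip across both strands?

524 m

throw_A = 231 × sin(53.3°) = 185.2 m
throw_B = 361 × sin(70°) = 339.2 m
total = 185.2 + 339.2 = 524 m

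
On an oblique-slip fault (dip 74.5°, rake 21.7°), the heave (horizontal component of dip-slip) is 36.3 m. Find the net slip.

dip-slip = heave / cos(dip) = 36.3 / cos(74.5°) = 135.8 m
net slip = dip-slip / sin(rake) = 135.8 / sin(21.7°) = 367 m

367 m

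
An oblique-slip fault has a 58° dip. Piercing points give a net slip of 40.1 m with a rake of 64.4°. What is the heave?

19.2 m

dip-slip = net slip × sin(rake) = 40.1 m × sin(64.4°) = 36.16 m
heave = dip-slip × cos(dip) = 36.16 × cos(58°) = 19.2 m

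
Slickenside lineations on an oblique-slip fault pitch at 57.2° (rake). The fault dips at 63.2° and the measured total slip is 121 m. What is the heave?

dip-slip = net slip × sin(rake) = 121 m × sin(57.2°) = 101.7 m
heave = dip-slip × cos(dip) = 101.7 × cos(63.2°) = 45.9 m

45.9 m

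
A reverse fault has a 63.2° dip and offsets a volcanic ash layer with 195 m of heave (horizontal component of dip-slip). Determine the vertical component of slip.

386 m

throw = heave × tan(dip) = 195 × tan(63.2°) = 386 m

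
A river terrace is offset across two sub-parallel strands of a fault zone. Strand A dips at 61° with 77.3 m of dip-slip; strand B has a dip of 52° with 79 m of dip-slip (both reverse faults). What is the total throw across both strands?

throw_A = 77.3 × sin(61°) = 67.61 m
throw_B = 79 × sin(52°) = 62.25 m
total = 67.61 + 62.25 = 130 m

130 m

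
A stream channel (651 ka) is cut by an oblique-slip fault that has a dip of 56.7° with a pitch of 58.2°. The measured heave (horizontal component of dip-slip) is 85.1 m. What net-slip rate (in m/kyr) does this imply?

0.280 m/kyr

dip-slip = heave / cos(dip) = 85.1 / cos(56.7°) = 155 m
net slip = dip-slip / sin(rake) = 155 / sin(58.2°) = 182.4 m
rate = 182.4 m / 651 ka = 0.000280 m/yr = 0.280 m/kyr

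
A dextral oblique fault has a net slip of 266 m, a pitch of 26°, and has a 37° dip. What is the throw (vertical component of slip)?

dip-slip = net slip × sin(rake) = 266 m × sin(26°) = 116.6 m
throw = dip-slip × sin(dip) = 116.6 × sin(37°) = 70.2 m

70.2 m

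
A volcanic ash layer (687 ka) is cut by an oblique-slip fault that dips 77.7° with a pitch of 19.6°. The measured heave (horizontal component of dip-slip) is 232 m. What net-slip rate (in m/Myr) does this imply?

dip-slip = heave / cos(dip) = 232 / cos(77.7°) = 1089 m
net slip = dip-slip / sin(rake) = 1089 / sin(19.6°) = 3247 m
rate = 3247 m / 687 ka = 0.00473 m/yr = 4730 m/Myr

4730 m/Myr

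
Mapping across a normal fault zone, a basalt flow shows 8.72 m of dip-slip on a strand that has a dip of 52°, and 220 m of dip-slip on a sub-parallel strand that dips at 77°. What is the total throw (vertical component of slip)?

221 m

throw_A = 8.72 × sin(52°) = 6.871 m
throw_B = 220 × sin(77°) = 214.4 m
total = 6.871 + 214.4 = 221 m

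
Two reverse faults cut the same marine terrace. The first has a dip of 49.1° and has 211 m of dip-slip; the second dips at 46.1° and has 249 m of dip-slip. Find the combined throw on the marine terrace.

throw_A = 211 × sin(49.1°) = 159.5 m
throw_B = 249 × sin(46.1°) = 179.4 m
total = 159.5 + 179.4 = 339 m

339 m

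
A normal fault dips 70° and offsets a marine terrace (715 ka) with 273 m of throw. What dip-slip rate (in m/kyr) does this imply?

dip-slip = throw / sin(dip) = 273 m / sin(70°) = 290.5 m
rate = 290.5 m / 715 ka = 0.000406 m/yr = 0.406 m/kyr

0.406 m/kyr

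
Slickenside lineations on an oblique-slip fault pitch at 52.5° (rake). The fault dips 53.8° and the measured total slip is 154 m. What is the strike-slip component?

strike-slip = net slip × cos(rake) = 154 m × cos(52.5°) = 93.7 m

93.7 m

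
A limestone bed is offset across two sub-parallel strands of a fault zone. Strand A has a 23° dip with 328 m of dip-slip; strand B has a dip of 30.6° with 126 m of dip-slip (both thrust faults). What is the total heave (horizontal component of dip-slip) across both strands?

410 m

heave_A = 328 × cos(23°) = 301.9 m
heave_B = 126 × cos(30.6°) = 108.5 m
total = 301.9 + 108.5 = 410 m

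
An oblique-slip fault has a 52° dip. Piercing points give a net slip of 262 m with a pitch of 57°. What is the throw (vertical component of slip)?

173 m

dip-slip = net slip × sin(rake) = 262 m × sin(57°) = 219.7 m
throw = dip-slip × sin(dip) = 219.7 × sin(52°) = 173 m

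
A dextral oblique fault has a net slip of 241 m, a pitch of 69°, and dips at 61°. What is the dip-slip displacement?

225 m

dip-slip = net slip × sin(rake) = 241 m × sin(69°) = 225 m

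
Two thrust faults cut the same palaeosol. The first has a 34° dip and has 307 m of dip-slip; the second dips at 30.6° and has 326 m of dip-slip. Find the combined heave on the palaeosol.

535 m

heave_A = 307 × cos(34°) = 254.5 m
heave_B = 326 × cos(30.6°) = 280.6 m
total = 254.5 + 280.6 = 535 m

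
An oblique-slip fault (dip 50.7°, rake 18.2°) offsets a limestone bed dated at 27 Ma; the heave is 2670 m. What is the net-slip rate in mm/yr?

dip-slip = heave / cos(dip) = 2670 / cos(50.7°) = 4215 m
net slip = dip-slip / sin(rake) = 4215 / sin(18.2°) = 13500 m
rate = 13500 m / 27 Ma = 0.000500 m/yr = 0.500 mm/yr

0.500 mm/yr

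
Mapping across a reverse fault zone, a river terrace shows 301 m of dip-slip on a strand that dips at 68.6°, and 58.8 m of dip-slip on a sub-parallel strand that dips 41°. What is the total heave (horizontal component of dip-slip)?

heave_A = 301 × cos(68.6°) = 109.8 m
heave_B = 58.8 × cos(41°) = 44.38 m
total = 109.8 + 44.38 = 154 m

154 m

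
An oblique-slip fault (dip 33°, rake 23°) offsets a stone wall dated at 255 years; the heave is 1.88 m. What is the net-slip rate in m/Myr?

dip-slip = heave / cos(dip) = 1.88 / cos(33°) = 2.242 m
net slip = dip-slip / sin(rake) = 2.242 / sin(23°) = 5.737 m
rate = 5.737 m / 255 years = 0.0225 m/yr = 22500 m/Myr

22500 m/Myr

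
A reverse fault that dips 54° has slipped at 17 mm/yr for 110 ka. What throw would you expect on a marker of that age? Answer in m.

dip-slip = rate × time = 17 mm/yr × 110 ka = 1870 m
throw = dip-slip × sin(dip) = 1870 × sin(54°) = 1510 m

1510 m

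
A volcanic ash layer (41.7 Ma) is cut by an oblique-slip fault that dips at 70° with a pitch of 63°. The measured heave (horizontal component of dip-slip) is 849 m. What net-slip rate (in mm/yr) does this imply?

dip-slip = heave / cos(dip) = 849 / cos(70°) = 2482 m
net slip = dip-slip / sin(rake) = 2482 / sin(63°) = 2786 m
rate = 2786 m / 41.7 Ma = 0.0000668 m/yr = 0.0668 mm/yr

0.0668 mm/yr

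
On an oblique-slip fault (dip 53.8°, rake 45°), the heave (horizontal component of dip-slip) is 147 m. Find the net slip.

352 m

dip-slip = heave / cos(dip) = 147 / cos(53.8°) = 248.9 m
net slip = dip-slip / sin(rake) = 248.9 / sin(45°) = 352 m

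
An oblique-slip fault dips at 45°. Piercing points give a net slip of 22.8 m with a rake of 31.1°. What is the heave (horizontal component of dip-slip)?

dip-slip = net slip × sin(rake) = 22.8 m × sin(31.1°) = 11.78 m
heave = dip-slip × cos(dip) = 11.78 × cos(45°) = 8.33 m

8.33 m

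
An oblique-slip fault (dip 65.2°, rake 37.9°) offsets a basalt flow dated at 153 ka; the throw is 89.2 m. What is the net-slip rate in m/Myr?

dip-slip = throw / sin(dip) = 89.2 / sin(65.2°) = 98.26 m
net slip = dip-slip / sin(rake) = 98.26 / sin(37.9°) = 160 m
rate = 160 m / 153 ka = 0.00105 m/yr = 1050 m/Myr

1050 m/Myr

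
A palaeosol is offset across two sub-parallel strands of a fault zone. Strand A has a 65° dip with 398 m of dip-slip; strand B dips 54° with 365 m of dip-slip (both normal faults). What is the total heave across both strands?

heave_A = 398 × cos(65°) = 168.2 m
heave_B = 365 × cos(54°) = 214.5 m
total = 168.2 + 214.5 = 383 m

383 m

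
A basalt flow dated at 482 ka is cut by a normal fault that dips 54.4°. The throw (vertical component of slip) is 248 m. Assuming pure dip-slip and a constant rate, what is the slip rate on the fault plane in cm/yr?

0.0633 cm/yr

dip-slip = throw / sin(dip) = 248 m / sin(54.4°) = 305 m
rate = 305 m / 482 ka = 0.000633 m/yr = 0.0633 cm/yr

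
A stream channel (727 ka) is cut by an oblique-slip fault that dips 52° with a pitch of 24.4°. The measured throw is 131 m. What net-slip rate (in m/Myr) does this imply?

dip-slip = throw / sin(dip) = 131 / sin(52°) = 166.2 m
net slip = dip-slip / sin(rake) = 166.2 / sin(24.4°) = 402.4 m
rate = 402.4 m / 727 ka = 0.000554 m/yr = 554 m/Myr

554 m/Myr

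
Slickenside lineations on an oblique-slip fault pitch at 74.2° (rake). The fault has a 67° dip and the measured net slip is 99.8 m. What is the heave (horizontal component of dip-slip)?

37.5 m

dip-slip = net slip × sin(rake) = 99.8 m × sin(74.2°) = 96.03 m
heave = dip-slip × cos(dip) = 96.03 × cos(67°) = 37.5 m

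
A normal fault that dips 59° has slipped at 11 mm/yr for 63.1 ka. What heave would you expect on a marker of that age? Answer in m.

dip-slip = rate × time = 11 mm/yr × 63.1 ka = 694.1 m
heave = dip-slip × cos(dip) = 694.1 × cos(59°) = 357 m

357 m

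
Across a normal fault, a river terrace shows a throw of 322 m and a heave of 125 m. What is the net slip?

345 m

net slip = √(throw² + heave²) = √(322² + 125²) = 345 m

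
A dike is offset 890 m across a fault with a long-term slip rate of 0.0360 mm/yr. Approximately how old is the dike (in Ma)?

24.7 Ma

age = offset / rate = 890 m / (0.0360 mm/yr) = 2.47e+07 yr = 24.7 Ma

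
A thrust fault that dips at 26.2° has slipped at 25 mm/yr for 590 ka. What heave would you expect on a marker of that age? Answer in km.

dip-slip = rate × time = 25 mm/yr × 590 ka = 14750 m
heave = dip-slip × cos(dip) = 14750 × cos(26.2°) = 13200 m = 13.2 km

13.2 km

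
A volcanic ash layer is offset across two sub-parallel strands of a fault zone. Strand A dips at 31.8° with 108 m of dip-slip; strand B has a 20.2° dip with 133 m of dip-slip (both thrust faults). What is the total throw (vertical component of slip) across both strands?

103 m

throw_A = 108 × sin(31.8°) = 56.91 m
throw_B = 133 × sin(20.2°) = 45.92 m
total = 56.91 + 45.92 = 103 m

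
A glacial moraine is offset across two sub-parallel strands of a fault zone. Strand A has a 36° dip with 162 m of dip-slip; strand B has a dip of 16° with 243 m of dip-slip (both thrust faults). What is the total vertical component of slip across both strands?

162 m

throw_A = 162 × sin(36°) = 95.22 m
throw_B = 243 × sin(16°) = 66.98 m
total = 95.22 + 66.98 = 162 m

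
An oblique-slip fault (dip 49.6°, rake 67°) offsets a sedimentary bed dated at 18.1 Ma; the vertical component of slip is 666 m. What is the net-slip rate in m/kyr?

0.0525 m/kyr

dip-slip = throw / sin(dip) = 666 / sin(49.6°) = 874.5 m
net slip = dip-slip / sin(rake) = 874.5 / sin(67°) = 950.1 m
rate = 950.1 m / 18.1 Ma = 0.0000525 m/yr = 0.0525 m/kyr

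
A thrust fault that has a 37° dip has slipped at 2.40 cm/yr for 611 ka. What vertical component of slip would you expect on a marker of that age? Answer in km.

dip-slip = rate × time = 2.40 cm/yr × 611 ka = 14660 m
throw = dip-slip × sin(dip) = 14660 × sin(37°) = 8830 m = 8.83 km

8.83 km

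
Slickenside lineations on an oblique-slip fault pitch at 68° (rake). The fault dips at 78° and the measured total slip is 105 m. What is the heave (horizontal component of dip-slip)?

20.2 m

dip-slip = net slip × sin(rake) = 105 m × sin(68°) = 97.35 m
heave = dip-slip × cos(dip) = 97.35 × cos(78°) = 20.2 m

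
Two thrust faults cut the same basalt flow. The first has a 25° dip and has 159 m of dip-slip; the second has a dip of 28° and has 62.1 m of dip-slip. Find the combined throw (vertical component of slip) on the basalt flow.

throw_A = 159 × sin(25°) = 67.20 m
throw_B = 62.1 × sin(28°) = 29.15 m
total = 67.20 + 29.15 = 96.4 m

96.4 m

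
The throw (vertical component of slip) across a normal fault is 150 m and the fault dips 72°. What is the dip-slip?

dip-slip = throw / sin(dip) = 150 / sin(72°) = 158 m

158 m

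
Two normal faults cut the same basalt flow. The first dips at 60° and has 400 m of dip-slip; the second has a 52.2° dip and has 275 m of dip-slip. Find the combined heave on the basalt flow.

heave_A = 400 × cos(60°) = 200 m
heave_B = 275 × cos(52.2°) = 168.5 m
total = 200 + 168.5 = 369 m

369 m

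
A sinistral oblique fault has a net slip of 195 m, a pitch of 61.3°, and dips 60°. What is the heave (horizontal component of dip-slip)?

dip-slip = net slip × sin(rake) = 195 m × sin(61.3°) = 171 m
heave = dip-slip × cos(dip) = 171 × cos(60°) = 85.5 m

85.5 m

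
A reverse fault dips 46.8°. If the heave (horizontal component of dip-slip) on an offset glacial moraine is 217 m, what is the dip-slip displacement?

dip-slip = heave / cos(dip) = 217 / cos(46.8°) = 317 m

317 m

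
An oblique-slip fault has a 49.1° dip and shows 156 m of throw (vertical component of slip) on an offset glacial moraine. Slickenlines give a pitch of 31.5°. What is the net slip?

395 m

dip-slip = throw / sin(dip) = 156 / sin(49.1°) = 206.4 m
net slip = dip-slip / sin(rake) = 206.4 / sin(31.5°) = 395 m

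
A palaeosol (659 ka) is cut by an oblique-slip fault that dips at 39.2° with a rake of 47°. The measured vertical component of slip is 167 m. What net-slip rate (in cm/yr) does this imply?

dip-slip = throw / sin(dip) = 167 / sin(39.2°) = 264.2 m
net slip = dip-slip / sin(rake) = 264.2 / sin(47°) = 361.3 m
rate = 361.3 m / 659 ka = 0.000548 m/yr = 0.0548 cm/yr

0.0548 cm/yr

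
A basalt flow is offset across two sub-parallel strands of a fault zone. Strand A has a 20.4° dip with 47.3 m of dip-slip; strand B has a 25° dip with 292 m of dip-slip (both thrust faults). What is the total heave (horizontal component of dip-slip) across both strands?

heave_A = 47.3 × cos(20.4°) = 44.33 m
heave_B = 292 × cos(25°) = 264.6 m
total = 44.33 + 264.6 = 309 m

309 m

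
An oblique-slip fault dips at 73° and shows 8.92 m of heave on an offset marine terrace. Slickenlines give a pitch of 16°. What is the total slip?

111 m

dip-slip = heave / cos(dip) = 8.92 / cos(73°) = 30.51 m
net slip = dip-slip / sin(rake) = 30.51 / sin(16°) = 111 m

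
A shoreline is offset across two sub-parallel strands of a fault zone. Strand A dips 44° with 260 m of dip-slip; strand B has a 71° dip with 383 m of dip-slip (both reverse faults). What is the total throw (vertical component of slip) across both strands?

543 m

throw_A = 260 × sin(44°) = 180.6 m
throw_B = 383 × sin(71°) = 362.1 m
total = 180.6 + 362.1 = 543 m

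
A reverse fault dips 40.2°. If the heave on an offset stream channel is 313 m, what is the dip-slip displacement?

410 m

dip-slip = heave / cos(dip) = 313 / cos(40.2°) = 410 m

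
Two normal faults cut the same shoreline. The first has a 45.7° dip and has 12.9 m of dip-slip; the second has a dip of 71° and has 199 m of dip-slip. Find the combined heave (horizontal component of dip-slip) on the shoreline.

heave_A = 12.9 × cos(45.7°) = 9.010 m
heave_B = 199 × cos(71°) = 64.79 m
total = 9.010 + 64.79 = 73.8 m

73.8 m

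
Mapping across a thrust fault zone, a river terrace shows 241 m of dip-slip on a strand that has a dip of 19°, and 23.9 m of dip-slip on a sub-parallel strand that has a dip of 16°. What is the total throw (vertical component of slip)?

85 m

throw_A = 241 × sin(19°) = 78.46 m
throw_B = 23.9 × sin(16°) = 6.588 m
total = 78.46 + 6.588 = 85 m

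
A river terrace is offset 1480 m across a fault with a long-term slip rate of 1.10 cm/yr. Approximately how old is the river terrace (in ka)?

age = offset / rate = 1480 m / (1.10 cm/yr) = 135000 yr = 135 ka

135 ka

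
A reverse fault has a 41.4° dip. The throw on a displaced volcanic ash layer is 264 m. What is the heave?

299 m

heave = throw / tan(dip) = 264 / tan(41.4°) = 299 m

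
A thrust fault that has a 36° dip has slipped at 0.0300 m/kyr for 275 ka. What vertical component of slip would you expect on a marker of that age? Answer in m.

dip-slip = rate × time = 0.0300 m/kyr × 275 ka = 8.250 m
throw = dip-slip × sin(dip) = 8.250 × sin(36°) = 4.85 m

4.85 m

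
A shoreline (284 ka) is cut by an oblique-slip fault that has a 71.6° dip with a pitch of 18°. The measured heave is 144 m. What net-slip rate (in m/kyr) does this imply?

5.20 m/kyr

dip-slip = heave / cos(dip) = 144 / cos(71.6°) = 456.2 m
net slip = dip-slip / sin(rake) = 456.2 / sin(18°) = 1476 m
rate = 1476 m / 284 ka = 0.00520 m/yr = 5.20 m/kyr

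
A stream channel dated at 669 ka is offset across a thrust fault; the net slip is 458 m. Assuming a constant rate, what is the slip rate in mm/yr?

0.685 mm/yr

rate = 458 m / 669 ka = 0.000685 m/yr = 0.685 mm/yr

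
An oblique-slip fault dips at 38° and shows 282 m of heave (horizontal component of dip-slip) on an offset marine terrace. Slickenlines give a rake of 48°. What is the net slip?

482 m

dip-slip = heave / cos(dip) = 282 / cos(38°) = 357.9 m
net slip = dip-slip / sin(rake) = 357.9 / sin(48°) = 482 m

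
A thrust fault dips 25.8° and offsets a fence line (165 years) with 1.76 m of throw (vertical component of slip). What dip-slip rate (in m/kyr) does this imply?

dip-slip = throw / sin(dip) = 1.76 m / sin(25.8°) = 4.044 m
rate = 4.044 m / 165 years = 0.0245 m/yr = 24.5 m/kyr

24.5 m/kyr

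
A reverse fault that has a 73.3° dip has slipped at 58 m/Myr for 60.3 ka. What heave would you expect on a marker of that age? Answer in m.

dip-slip = rate × time = 58 m/Myr × 60.3 ka = 3.497 m
heave = dip-slip × cos(dip) = 3.497 × cos(73.3°) = 1.01 m

1.01 m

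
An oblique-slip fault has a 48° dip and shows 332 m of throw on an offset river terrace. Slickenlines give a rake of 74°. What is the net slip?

dip-slip = throw / sin(dip) = 332 / sin(48°) = 446.8 m
net slip = dip-slip / sin(rake) = 446.8 / sin(74°) = 465 m

465 m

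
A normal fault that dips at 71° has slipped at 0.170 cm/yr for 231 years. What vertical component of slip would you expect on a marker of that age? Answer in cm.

dip-slip = rate × time = 0.170 cm/yr × 231 years = 0.3927 m
throw = dip-slip × sin(dip) = 0.3927 × sin(71°) = 0.371 m = 37.1 cm

37.1 cm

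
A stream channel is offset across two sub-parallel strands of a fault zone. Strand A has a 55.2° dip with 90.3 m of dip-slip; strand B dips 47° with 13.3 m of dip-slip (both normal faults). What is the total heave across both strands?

heave_A = 90.3 × cos(55.2°) = 51.54 m
heave_B = 13.3 × cos(47°) = 9.071 m
total = 51.54 + 9.071 = 60.6 m

60.6 m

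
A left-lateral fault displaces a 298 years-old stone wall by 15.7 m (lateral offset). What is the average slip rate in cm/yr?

5.27 cm/yr

rate = 15.7 m / 298 years = 0.0527 m/yr = 5.27 cm/yr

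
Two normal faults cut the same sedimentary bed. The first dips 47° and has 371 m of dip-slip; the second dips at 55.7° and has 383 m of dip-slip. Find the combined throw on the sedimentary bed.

588 m

throw_A = 371 × sin(47°) = 271.3 m
throw_B = 383 × sin(55.7°) = 316.4 m
total = 271.3 + 316.4 = 588 m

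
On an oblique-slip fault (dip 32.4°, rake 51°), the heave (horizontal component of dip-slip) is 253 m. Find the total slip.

dip-slip = heave / cos(dip) = 253 / cos(32.4°) = 299.6 m
net slip = dip-slip / sin(rake) = 299.6 / sin(51°) = 386 m

386 m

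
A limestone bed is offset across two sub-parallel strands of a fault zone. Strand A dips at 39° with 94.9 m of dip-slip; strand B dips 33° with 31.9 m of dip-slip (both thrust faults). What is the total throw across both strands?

77.1 m

throw_A = 94.9 × sin(39°) = 59.72 m
throw_B = 31.9 × sin(33°) = 17.37 m
total = 59.72 + 17.37 = 77.1 m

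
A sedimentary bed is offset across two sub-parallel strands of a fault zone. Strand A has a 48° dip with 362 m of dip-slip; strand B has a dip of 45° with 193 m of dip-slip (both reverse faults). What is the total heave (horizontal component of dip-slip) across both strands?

heave_A = 362 × cos(48°) = 242.2 m
heave_B = 193 × cos(45°) = 136.5 m
total = 242.2 + 136.5 = 379 m

379 m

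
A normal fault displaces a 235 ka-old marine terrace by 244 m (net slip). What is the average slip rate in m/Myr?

rate = 244 m / 235 ka = 0.00104 m/yr = 1040 m/Myr

1040 m/Myr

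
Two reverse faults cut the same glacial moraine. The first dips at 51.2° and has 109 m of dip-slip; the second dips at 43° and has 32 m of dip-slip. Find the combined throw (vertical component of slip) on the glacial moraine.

107 m

throw_A = 109 × sin(51.2°) = 84.95 m
throw_B = 32 × sin(43°) = 21.82 m
total = 84.95 + 21.82 = 107 m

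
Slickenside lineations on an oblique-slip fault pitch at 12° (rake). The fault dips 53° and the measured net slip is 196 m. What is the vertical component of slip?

32.5 m

dip-slip = net slip × sin(rake) = 196 m × sin(12°) = 40.75 m
throw = dip-slip × sin(dip) = 40.75 × sin(53°) = 32.5 m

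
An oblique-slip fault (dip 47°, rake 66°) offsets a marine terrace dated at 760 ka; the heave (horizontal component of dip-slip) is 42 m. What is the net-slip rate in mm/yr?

dip-slip = heave / cos(dip) = 42 / cos(47°) = 61.58 m
net slip = dip-slip / sin(rake) = 61.58 / sin(66°) = 67.41 m
rate = 67.41 m / 760 ka = 0.0000887 m/yr = 0.0887 mm/yr

0.0887 mm/yr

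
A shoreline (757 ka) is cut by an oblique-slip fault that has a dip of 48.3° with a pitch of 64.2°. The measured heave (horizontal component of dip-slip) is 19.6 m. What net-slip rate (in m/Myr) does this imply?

43.2 m/Myr

dip-slip = heave / cos(dip) = 19.6 / cos(48.3°) = 29.46 m
net slip = dip-slip / sin(rake) = 29.46 / sin(64.2°) = 32.73 m
rate = 32.73 m / 757 ka = 0.0000432 m/yr = 43.2 m/Myr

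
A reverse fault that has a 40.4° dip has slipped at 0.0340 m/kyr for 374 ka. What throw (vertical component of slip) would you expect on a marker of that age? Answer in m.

dip-slip = rate × time = 0.0340 m/kyr × 374 ka = 12.72 m
throw = dip-slip × sin(dip) = 12.72 × sin(40.4°) = 8.24 m

8.24 m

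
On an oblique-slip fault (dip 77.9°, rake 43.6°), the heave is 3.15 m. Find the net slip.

21.8 m

dip-slip = heave / cos(dip) = 3.15 / cos(77.9°) = 15.03 m
net slip = dip-slip / sin(rake) = 15.03 / sin(43.6°) = 21.8 m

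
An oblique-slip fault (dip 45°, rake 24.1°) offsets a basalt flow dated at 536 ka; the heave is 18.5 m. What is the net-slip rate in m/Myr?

dip-slip = heave / cos(dip) = 18.5 / cos(45°) = 26.16 m
net slip = dip-slip / sin(rake) = 26.16 / sin(24.1°) = 64.07 m
rate = 64.07 m / 536 ka = 0.000120 m/yr = 120 m/Myr

120 m/Myr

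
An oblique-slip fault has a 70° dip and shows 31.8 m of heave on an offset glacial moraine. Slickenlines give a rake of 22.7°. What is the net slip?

241 m

dip-slip = heave / cos(dip) = 31.8 / cos(70°) = 92.98 m
net slip = dip-slip / sin(rake) = 92.98 / sin(22.7°) = 241 m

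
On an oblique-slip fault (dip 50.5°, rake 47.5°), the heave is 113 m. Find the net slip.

241 m

dip-slip = heave / cos(dip) = 113 / cos(50.5°) = 177.7 m
net slip = dip-slip / sin(rake) = 177.7 / sin(47.5°) = 241 m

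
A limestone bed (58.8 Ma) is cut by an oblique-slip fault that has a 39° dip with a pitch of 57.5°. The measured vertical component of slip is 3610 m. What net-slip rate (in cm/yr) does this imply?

0.0116 cm/yr

dip-slip = throw / sin(dip) = 3610 / sin(39°) = 5736 m
net slip = dip-slip / sin(rake) = 5736 / sin(57.5°) = 6802 m
rate = 6802 m / 58.8 Ma = 0.000116 m/yr = 0.0116 cm/yr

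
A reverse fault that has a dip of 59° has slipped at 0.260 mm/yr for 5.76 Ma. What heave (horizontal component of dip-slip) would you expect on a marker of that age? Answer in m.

771 m

dip-slip = rate × time = 0.260 mm/yr × 5.76 Ma = 1498 m
heave = dip-slip × cos(dip) = 1498 × cos(59°) = 771 m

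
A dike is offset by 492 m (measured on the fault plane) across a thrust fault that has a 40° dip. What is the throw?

316 m

throw = dip-slip × sin(dip) = 492 m × sin(40°) = 316 m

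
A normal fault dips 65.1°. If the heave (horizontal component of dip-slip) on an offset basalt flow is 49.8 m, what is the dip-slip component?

dip-slip = heave / cos(dip) = 49.8 / cos(65.1°) = 118 m

118 m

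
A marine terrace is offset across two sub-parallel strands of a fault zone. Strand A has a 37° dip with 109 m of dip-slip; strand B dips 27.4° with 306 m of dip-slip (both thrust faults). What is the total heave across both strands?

359 m

heave_A = 109 × cos(37°) = 87.05 m
heave_B = 306 × cos(27.4°) = 271.7 m
total = 87.05 + 271.7 = 359 m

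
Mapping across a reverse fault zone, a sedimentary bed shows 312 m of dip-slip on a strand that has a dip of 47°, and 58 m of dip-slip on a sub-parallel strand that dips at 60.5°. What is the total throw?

throw_A = 312 × sin(47°) = 228.2 m
throw_B = 58 × sin(60.5°) = 50.48 m
total = 228.2 + 50.48 = 279 m

279 m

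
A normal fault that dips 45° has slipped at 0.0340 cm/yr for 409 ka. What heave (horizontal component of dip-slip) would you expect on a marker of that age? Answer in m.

98.3 m

dip-slip = rate × time = 0.0340 cm/yr × 409 ka = 139.1 m
heave = dip-slip × cos(dip) = 139.1 × cos(45°) = 98.3 m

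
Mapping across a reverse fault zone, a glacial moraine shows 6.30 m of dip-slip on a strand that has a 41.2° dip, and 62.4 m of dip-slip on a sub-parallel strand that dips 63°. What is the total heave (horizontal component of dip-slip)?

33.1 m

heave_A = 6.30 × cos(41.2°) = 4.740 m
heave_B = 62.4 × cos(63°) = 28.33 m
total = 4.740 + 28.33 = 33.1 m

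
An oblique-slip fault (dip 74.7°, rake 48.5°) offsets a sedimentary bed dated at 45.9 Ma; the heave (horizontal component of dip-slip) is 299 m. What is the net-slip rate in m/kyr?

0.0330 m/kyr

dip-slip = heave / cos(dip) = 299 / cos(74.7°) = 1133 m
net slip = dip-slip / sin(rake) = 1133 / sin(48.5°) = 1513 m
rate = 1513 m / 45.9 Ma = 0.0000330 m/yr = 0.0330 m/kyr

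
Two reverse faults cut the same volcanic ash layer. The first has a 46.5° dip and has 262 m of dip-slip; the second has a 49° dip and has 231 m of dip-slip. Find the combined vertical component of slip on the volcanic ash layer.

364 m

throw_A = 262 × sin(46.5°) = 190 m
throw_B = 231 × sin(49°) = 174.3 m
total = 190 + 174.3 = 364 m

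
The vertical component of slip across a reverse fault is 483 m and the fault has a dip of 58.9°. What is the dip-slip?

564 m

dip-slip = throw / sin(dip) = 483 / sin(58.9°) = 564 m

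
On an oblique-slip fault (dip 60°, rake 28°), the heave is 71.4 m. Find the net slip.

dip-slip = heave / cos(dip) = 71.4 / cos(60°) = 142.8 m
net slip = dip-slip / sin(rake) = 142.8 / sin(28°) = 304 m

304 m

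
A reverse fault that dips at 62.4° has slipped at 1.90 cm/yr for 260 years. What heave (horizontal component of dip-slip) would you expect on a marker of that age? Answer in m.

dip-slip = rate × time = 1.90 cm/yr × 260 years = 4.940 m
heave = dip-slip × cos(dip) = 4.940 × cos(62.4°) = 2.29 m

2.29 m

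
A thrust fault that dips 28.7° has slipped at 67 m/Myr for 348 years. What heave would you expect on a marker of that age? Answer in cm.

dip-slip = rate × time = 67 m/Myr × 348 years = 0.02332 m
heave = dip-slip × cos(dip) = 0.02332 × cos(28.7°) = 0.0205 m = 2.05 cm

2.05 cm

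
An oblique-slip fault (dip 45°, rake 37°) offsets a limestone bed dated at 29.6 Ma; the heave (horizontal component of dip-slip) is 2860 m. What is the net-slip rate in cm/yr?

dip-slip = heave / cos(dip) = 2860 / cos(45°) = 4045 m
net slip = dip-slip / sin(rake) = 4045 / sin(37°) = 6721 m
rate = 6721 m / 29.6 Ma = 0.000227 m/yr = 0.0227 cm/yr

0.0227 cm/yr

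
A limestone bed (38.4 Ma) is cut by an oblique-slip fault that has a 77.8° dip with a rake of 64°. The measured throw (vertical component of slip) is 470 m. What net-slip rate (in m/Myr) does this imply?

13.9 m/Myr

dip-slip = throw / sin(dip) = 470 / sin(77.8°) = 480.9 m
net slip = dip-slip / sin(rake) = 480.9 / sin(64°) = 535 m
rate = 535 m / 38.4 Ma = 0.0000139 m/yr = 13.9 m/Myr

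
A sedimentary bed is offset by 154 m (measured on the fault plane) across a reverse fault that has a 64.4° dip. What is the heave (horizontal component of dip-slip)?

66.5 m

heave = dip-slip × cos(dip) = 154 m × cos(64.4°) = 66.5 m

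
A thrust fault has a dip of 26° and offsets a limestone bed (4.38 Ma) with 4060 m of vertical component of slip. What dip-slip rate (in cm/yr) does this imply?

0.211 cm/yr

dip-slip = throw / sin(dip) = 4060 m / sin(26°) = 9262 m
rate = 9262 m / 4.38 Ma = 0.00211 m/yr = 0.211 cm/yr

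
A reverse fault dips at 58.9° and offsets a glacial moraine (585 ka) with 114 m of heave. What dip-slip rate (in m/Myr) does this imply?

377 m/Myr

dip-slip = heave / cos(dip) = 114 m / cos(58.9°) = 220.7 m
rate = 220.7 m / 585 ka = 0.000377 m/yr = 377 m/Myr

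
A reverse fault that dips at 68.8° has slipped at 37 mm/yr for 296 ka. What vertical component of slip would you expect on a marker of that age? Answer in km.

dip-slip = rate × time = 37 mm/yr × 296 ka = 10950 m
throw = dip-slip × sin(dip) = 10950 × sin(68.8°) = 10200 m = 10.2 km

10.2 km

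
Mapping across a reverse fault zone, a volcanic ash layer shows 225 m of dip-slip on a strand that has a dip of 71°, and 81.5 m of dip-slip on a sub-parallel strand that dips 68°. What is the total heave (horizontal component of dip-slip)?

heave_A = 225 × cos(71°) = 73.25 m
heave_B = 81.5 × cos(68°) = 30.53 m
total = 73.25 + 30.53 = 104 m

104 m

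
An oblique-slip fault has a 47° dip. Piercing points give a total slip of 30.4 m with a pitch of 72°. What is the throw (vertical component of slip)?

dip-slip = net slip × sin(rake) = 30.4 m × sin(72°) = 28.91 m
throw = dip-slip × sin(dip) = 28.91 × sin(47°) = 21.1 m

21.1 m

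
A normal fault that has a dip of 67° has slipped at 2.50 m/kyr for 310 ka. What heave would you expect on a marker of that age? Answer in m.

dip-slip = rate × time = 2.50 m/kyr × 310 ka = 775 m
heave = dip-slip × cos(dip) = 775 × cos(67°) = 303 m

303 m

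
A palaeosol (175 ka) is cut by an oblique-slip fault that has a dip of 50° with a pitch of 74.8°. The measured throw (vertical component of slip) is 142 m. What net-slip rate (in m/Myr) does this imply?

dip-slip = throw / sin(dip) = 142 / sin(50°) = 185.4 m
net slip = dip-slip / sin(rake) = 185.4 / sin(74.8°) = 192.1 m
rate = 192.1 m / 175 ka = 0.00110 m/yr = 1100 m/Myr

1100 m/Myr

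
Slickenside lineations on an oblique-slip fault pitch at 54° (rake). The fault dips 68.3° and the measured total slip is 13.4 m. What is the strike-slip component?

7.88 m

strike-slip = net slip × cos(rake) = 13.4 m × cos(54°) = 7.88 m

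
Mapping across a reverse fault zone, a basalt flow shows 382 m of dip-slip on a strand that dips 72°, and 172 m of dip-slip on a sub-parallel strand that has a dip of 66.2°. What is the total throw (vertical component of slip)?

throw_A = 382 × sin(72°) = 363.3 m
throw_B = 172 × sin(66.2°) = 157.4 m
total = 363.3 + 157.4 = 521 m

521 m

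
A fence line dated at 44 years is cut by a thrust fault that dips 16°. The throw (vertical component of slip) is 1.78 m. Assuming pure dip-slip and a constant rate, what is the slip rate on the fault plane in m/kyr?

dip-slip = throw / sin(dip) = 1.78 m / sin(16°) = 6.458 m
rate = 6.458 m / 44 years = 0.147 m/yr = 147 m/kyr

147 m/kyr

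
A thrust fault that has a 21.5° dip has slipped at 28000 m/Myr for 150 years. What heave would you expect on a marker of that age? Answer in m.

3.91 m

dip-slip = rate × time = 28000 m/Myr × 150 years = 4.200 m
heave = dip-slip × cos(dip) = 4.200 × cos(21.5°) = 3.91 m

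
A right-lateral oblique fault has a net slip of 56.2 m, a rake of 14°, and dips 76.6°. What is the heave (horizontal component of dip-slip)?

dip-slip = net slip × sin(rake) = 56.2 m × sin(14°) = 13.60 m
heave = dip-slip × cos(dip) = 13.60 × cos(76.6°) = 3.15 m

3.15 m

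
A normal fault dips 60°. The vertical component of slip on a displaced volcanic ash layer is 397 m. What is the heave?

229 m

heave = throw / tan(dip) = 397 / tan(60°) = 229 m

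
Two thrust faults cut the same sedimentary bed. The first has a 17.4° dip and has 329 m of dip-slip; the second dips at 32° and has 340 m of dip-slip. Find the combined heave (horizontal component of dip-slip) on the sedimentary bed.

602 m

heave_A = 329 × cos(17.4°) = 313.9 m
heave_B = 340 × cos(32°) = 288.3 m
total = 313.9 + 288.3 = 602 m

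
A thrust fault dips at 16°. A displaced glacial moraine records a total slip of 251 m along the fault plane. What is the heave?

heave = dip-slip × cos(dip) = 251 m × cos(16°) = 241 m

241 m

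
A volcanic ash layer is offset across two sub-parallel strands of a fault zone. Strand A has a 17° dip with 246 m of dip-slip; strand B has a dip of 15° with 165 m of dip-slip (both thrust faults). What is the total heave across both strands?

heave_A = 246 × cos(17°) = 235.3 m
heave_B = 165 × cos(15°) = 159.4 m
total = 235.3 + 159.4 = 395 m

395 m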